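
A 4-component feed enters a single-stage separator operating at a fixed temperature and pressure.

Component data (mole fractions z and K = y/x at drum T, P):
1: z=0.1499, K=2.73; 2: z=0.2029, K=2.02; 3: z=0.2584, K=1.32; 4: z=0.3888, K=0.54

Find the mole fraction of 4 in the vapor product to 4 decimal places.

y_4 = 0.3359

Material balance + equilibrium reduce to Σ zᵢ(Kᵢ−1)/(1+ψ(Kᵢ−1)) = 0.
g(0) = ΣzᵢKᵢ − 1 = 0.3701 and g(1) = 1 − Σzᵢ/Kᵢ = -0.0711, so a root lies in (0, 1).
Iterate (Newton) starting at ψ = 0.5:
  ψ = 0.5000: g = 0.11512, g' = -0.3800 → ψ = 0.8030
  ψ = 0.8030: g = 0.00451, g' = -0.3660 → ψ = 0.8153
  ψ = 0.8153: g = -0.00001, g' = -0.3674 → ψ = 0.8152
Converged at ψ = 0.8152.
Compositions from xᵢ = zᵢ/(1+ψ(Kᵢ−1)), yᵢ = Kᵢxᵢ:
  1: x = 0.0622, y = 0.1698
  2: x = 0.1108, y = 0.2238
  3: x = 0.2049, y = 0.2705
  4: x = 0.6221, y = 0.3359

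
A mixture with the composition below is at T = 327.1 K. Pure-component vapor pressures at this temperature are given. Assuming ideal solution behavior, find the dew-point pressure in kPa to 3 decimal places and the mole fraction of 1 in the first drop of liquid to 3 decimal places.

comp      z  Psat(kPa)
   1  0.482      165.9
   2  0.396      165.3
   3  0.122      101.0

Pdew = 153.635 kPa, x_1 = 0.446

At the dew point ψ → 1, so Σzᵢ/Kᵢ = 1 with Kᵢ = Pᵢˢᵃᵗ/P ⇒ 1/P = Σzᵢ/Pᵢˢᵃᵗ.
1/P = 0.482/165.9 + 0.396/165.3 + 0.122/101.0 = 0.006509 ⇒ P = 153.635 kPa
xᵢ = zᵢP/Pᵢˢᵃᵗ ⇒ x_1 = 0.482·153.635/165.9 = 0.446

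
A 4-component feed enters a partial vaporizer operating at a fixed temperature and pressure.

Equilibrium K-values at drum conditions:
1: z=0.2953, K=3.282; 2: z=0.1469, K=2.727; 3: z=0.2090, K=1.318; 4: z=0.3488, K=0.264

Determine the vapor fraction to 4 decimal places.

Newton–Raphson from ψ = 0.36:
  ψ = 0.3600: g = 0.23677, g' = -0.9968 → ψ = 0.5975
  ψ = 0.5975: g = 0.00757, g' = -0.9983 → ψ = 0.6051
Converged at ψ = 0.6051.

ψ = 0.6051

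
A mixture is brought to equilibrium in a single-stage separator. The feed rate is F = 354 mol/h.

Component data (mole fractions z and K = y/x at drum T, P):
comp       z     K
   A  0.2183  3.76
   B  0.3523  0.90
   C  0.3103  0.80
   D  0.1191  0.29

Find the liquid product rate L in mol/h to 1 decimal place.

L = 164.4 mol/h

Newton iteration, V/F⁰ = 0.6:
  V/F = 0.6000: g = -0.02847, g' = -0.4380 → V/F = 0.5350
  V/F = 0.5350: g = 0.00021, g' = -0.4467 → V/F = 0.5355
Converged at V/F = 0.5355.
Then V = V/F·F = 0.5355·354 = 189.6 mol/h and L = F − V = 164.4 mol/h.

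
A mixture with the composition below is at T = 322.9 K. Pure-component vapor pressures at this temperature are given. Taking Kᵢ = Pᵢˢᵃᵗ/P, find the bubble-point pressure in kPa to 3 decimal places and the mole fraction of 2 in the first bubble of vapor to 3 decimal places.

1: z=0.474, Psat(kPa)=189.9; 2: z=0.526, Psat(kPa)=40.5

At the bubble point ψ → 0, so ΣzᵢKᵢ = 1 with Kᵢ = Pᵢˢᵃᵗ/P ⇒ P = ΣzᵢPᵢˢᵃᵗ.
P = 0.474·189.9 + 0.526·40.5 = 111.316 kPa
yᵢ = zᵢPᵢˢᵃᵗ/P ⇒ y_2 = 0.526·40.5/111.316 = 0.191

Pbub = 111.316 kPa, y_2 = 0.191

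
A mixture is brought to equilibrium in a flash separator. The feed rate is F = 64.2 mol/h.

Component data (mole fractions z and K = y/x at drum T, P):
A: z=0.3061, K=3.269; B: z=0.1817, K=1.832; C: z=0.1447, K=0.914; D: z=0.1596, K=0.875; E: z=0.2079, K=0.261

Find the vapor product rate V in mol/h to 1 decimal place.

Newton–Raphson from ψ = 0.61:
  ψ = 0.6100: g = 0.07713, g' = -0.7131 → ψ = 0.7182
  ψ = 0.7182: g = -0.00380, g' = -0.7970 → ψ = 0.7134
Converged at ψ = 0.7134.
Then V = ψ·F = 0.7134·64.2 = 45.8 mol/h and L = F − V = 18.4 mol/h.

V = 45.8 mol/h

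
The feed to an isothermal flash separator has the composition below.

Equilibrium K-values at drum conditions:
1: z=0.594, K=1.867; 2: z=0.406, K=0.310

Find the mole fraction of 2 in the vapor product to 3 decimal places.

y_2 = 0.173

Material balance + equilibrium reduce to Σ zᵢ(Kᵢ−1)/(1+V/F(Kᵢ−1)) = 0.
Feasibility: ΣzᵢKᵢ = 1.235, Σzᵢ/Kᵢ = 1.628 — both > 1, two phases present.
Iterate (Newton) starting at V/F = 0.5:
  V/F = 0.500: g = -0.0684, g' = -0.668 → V/F = 0.398
  V/F = 0.398: g = -0.0030, g' = -0.614 → V/F = 0.393
Converged at V/F = 0.393.
Compositions from xᵢ = zᵢ/(1+V/F(Kᵢ−1)), yᵢ = Kᵢxᵢ:
  1: x = 0.443, y = 0.827
  2: x = 0.557, y = 0.173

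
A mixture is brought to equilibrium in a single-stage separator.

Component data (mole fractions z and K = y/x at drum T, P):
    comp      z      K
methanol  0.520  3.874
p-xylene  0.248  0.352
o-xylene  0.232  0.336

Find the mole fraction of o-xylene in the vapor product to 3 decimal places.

y_o-xylene = 0.133

Newton iteration, V/F⁰ = 0.47:
  V/F = 0.470: g = 0.1807, g' = -1.209 → V/F = 0.620
  V/F = 0.620: g = 0.0073, g' = -1.141 → V/F = 0.626
Converged at V/F = 0.626.
Compositions from xᵢ = zᵢ/(1+V/F(Kᵢ−1)), yᵢ = Kᵢxᵢ:
  methanol: x = 0.186, y = 0.720
  p-xylene: x = 0.417, y = 0.147
  o-xylene: x = 0.397, y = 0.133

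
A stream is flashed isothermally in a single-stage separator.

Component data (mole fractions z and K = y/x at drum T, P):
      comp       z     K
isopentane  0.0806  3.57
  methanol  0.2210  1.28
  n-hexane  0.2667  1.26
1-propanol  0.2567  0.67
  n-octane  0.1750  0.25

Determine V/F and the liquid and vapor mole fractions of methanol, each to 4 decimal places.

Newton iteration, V/F⁰ = 0.5:
  V/F = 0.5000: g = -0.10515, g' = -0.4215 → V/F = 0.2505
  V/F = 0.2505: g = -0.00503, g' = -0.4105 → V/F = 0.2383
Converged at V/F = 0.2383.
Compositions from xᵢ = zᵢ/(1+V/F(Kᵢ−1)), yᵢ = Kᵢxᵢ:
  isopentane: x = 0.0500, y = 0.1784
  methanol: x = 0.2072, y = 0.2652
  n-hexane: x = 0.2511, y = 0.3164
  1-propanol: x = 0.2786, y = 0.1867
  n-octane: x = 0.2131, y = 0.0533

V/F = 0.2383, x_methanol = 0.2072, y_methanol = 0.2652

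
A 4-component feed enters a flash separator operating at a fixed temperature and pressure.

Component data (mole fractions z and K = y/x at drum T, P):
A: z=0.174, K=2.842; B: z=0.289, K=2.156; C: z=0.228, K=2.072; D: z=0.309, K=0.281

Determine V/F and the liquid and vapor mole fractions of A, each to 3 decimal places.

V/F = 0.717, x_A = 0.075, y_A = 0.213

Material balance + equilibrium reduce to Σ zᵢ(Kᵢ−1)/(1+V/F(Kᵢ−1)) = 0.
Feasibility: ΣzᵢKᵢ = 1.677, Σzᵢ/Kᵢ = 1.405 — both > 1, two phases present.
Newton iteration, V/F⁰ = 0.66:
  V/F = 0.660: g = 0.0545, g' = -0.913 → V/F = 0.720
  V/F = 0.720: g = -0.0023, g' = -0.994 → V/F = 0.717
Converged at V/F = 0.717.
Compositions from xᵢ = zᵢ/(1+V/F(Kᵢ−1)), yᵢ = Kᵢxᵢ:
  A: x = 0.075, y = 0.213
  B: x = 0.158, y = 0.341
  C: x = 0.129, y = 0.267
  D: x = 0.638, y = 0.179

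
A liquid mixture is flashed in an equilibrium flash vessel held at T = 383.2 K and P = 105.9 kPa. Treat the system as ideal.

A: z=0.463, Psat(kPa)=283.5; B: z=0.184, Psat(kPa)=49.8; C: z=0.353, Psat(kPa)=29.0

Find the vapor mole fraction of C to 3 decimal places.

Raoult's law: Kᵢ = Pᵢˢᵃᵗ/P = Pᵢˢᵃᵗ/105.9.
  K_A = 283.5/105.9 = 2.67705, K_B = 49.8/105.9 = 0.47025, K_C = 29.0/105.9 = 0.27384
Material balance + equilibrium reduce to Σ zᵢ(Kᵢ−1)/(1+β(Kᵢ−1)) = 0.
Check two-phase: ΣzᵢKᵢ = 1.423 > 1 and Σzᵢ/Kᵢ = 1.853 > 1, so g(0) = 0.423 > 0 and g(1) = -0.853 < 0.
Iterate (Newton) starting at β = 0.5:
  β = 0.500: g = -0.1127, g' = -0.940 → β = 0.380
  β = 0.380: g = -0.0019, g' = -0.922 → β = 0.378
Converged at β = 0.378.
Compositions from xᵢ = zᵢ/(1+β(Kᵢ−1)), yᵢ = Kᵢxᵢ:
  A: x = 0.283, y = 0.759
  B: x = 0.230, y = 0.108
  C: x = 0.487, y = 0.133

y_C = 0.133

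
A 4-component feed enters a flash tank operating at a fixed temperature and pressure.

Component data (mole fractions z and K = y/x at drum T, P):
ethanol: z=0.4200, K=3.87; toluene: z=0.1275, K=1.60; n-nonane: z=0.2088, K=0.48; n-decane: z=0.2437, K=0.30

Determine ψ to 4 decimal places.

ψ = 0.6486

Material balance + equilibrium reduce to Σ zᵢ(Kᵢ−1)/(1+ψ(Kᵢ−1)) = 0.
g(0) = ΣzᵢKᵢ − 1 = 1.0027 and g(1) = 1 − Σzᵢ/Kᵢ = -0.4355, so a root lies in (0, 1).
Newton iteration, ψ⁰ = 0.36:
  ψ = 0.3600: g = 0.29413, g' = -1.1668 → ψ = 0.6121
  ψ = 0.6121: g = 0.03548, g' = -0.9668 → ψ = 0.6488
  ψ = 0.6488: g = -0.00013, g' = -0.9755 → ψ = 0.6486
Converged at ψ = 0.6486.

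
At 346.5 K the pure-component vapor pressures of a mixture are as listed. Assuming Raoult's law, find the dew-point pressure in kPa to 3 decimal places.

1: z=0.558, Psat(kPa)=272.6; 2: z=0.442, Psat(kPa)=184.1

Pdew = 224.829 kPa

At the dew point ψ → 1, so Σzᵢ/Kᵢ = 1 with Kᵢ = Pᵢˢᵃᵗ/P ⇒ 1/P = Σzᵢ/Pᵢˢᵃᵗ.
1/P = 0.558/272.6 + 0.442/184.1 = 0.004448 ⇒ P = 224.829 kPa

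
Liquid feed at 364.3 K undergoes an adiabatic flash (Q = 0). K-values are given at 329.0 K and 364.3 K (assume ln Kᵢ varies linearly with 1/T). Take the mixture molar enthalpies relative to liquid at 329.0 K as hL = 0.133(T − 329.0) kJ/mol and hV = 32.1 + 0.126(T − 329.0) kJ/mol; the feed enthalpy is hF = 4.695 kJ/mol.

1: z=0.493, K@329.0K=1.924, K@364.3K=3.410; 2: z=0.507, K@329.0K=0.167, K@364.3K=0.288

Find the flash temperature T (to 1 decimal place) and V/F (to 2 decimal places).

Adiabatic flash: solve Rachford–Rice at each trial T, then check hF = ψ·hV(T) + (1−ψ)·hL(T).
  T = 329.0 K: K = (1.924, 0.167), RR gives ψ = 0.043, H_out = 1.385 kJ/mol
  T = 364.3 K: K = (3.410, 0.288), RR gives ψ = 0.482, H_out = 20.049 kJ/mol
  T = 346.6 K: K = (2.597, 0.222), RR gives ψ = 0.316, H_out = 12.457 kJ/mol
  T = 337.8 K: K = (2.244, 0.193), RR gives ψ = 0.204, H_out = 7.694 kJ/mol
  T = 333.4 K: K = (2.080, 0.180), RR gives ψ = 0.132, H_out = 4.808 kJ/mol
  T = 331.2 K: K = (2.001, 0.173), RR gives ψ = 0.090, H_out = 3.177 kJ/mol
Linear interpolation between T = 331.2 (H_out = 3.177) and T = 333.4 (H_out = 4.808) on hF = 4.695 gives T ≈ 333.2 K, at which ψ = 0.13.

T = 333.2 K, V/F = 0.13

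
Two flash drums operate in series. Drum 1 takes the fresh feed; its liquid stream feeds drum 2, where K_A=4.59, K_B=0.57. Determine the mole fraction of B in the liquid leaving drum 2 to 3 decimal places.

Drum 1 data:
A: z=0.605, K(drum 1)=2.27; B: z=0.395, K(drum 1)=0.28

x_B (drum 2) = 0.893

Drum 1:
Material balance + equilibrium reduce to Σ zᵢ(Kᵢ−1)/(1+ψ₁(Kᵢ−1)) = 0.
g(0) = ΣzᵢKᵢ − 1 = 0.484 and g(1) = 1 − Σzᵢ/Kᵢ = -0.677, so a root lies in (0, 1).
Newton–Raphson from ψ₁ = 0.38:
  ψ₁ = 0.380: g = 0.1267, g' = -0.832 → ψ₁ = 0.532
  ψ₁ = 0.532: g = -0.0027, g' = -0.886 → ψ₁ = 0.529
Converged at ψ₁ = 0.529.
Drum-1 compositions:
  A: x = 0.362, y = 0.821
  B: x = 0.638, y = 0.179
Drum-2 feed = drum-1 liquid: z₂ = (0.3618, 0.6382).
Drum 2:
Rachford–Rice: g(ψ₂) = Σ zᵢ(Kᵢ−1)/(1+ψ₂(Kᵢ−1)) = 0.
Feasibility: ΣzᵢKᵢ = 2.024, Σzᵢ/Kᵢ = 1.198 — both > 1, two phases present.
Newton–Raphson from ψ₂ = 0.5:
  ψ₂ = 0.500: g = 0.1151, g' = -0.788 → ψ₂ = 0.646
  ψ₂ = 0.646: g = 0.0113, g' = -0.649 → ψ₂ = 0.663
  ψ₂ = 0.663: g = 0.0001, g' = -0.639 → ψ₂ = 0.664
Converged at ψ₂ = 0.664.
  A: x = 0.107, y = 0.491
  B: x = 0.893, y = 0.509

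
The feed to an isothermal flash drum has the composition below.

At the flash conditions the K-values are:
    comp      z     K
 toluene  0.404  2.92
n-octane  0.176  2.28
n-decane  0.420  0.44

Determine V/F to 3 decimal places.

Rachford–Rice: g(V/F) = Σ zᵢ(Kᵢ−1)/(1+V/F(Kᵢ−1)) = 0.
Feasibility: ΣzᵢKᵢ = 1.766, Σzᵢ/Kᵢ = 1.170 — both > 1, two phases present.
Newton iteration, V/F⁰ = 0.47:
  V/F = 0.470: g = 0.2292, g' = -0.767 → V/F = 0.769
  V/F = 0.769: g = 0.0137, g' = -0.722 → V/F = 0.788
Converged at V/F = 0.788.

V/F = 0.788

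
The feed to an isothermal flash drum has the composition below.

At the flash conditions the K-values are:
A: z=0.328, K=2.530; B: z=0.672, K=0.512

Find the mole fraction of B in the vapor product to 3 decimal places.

y_B = 0.388

Rachford–Rice: g(ψ) = Σ zᵢ(Kᵢ−1)/(1+ψ(Kᵢ−1)) = 0.
Feasibility: ΣzᵢKᵢ = 1.174, Σzᵢ/Kᵢ = 1.442 — both > 1, two phases present.
Iterate (Newton) starting at ψ = 0.5:
  ψ = 0.500: g = -0.1494, g' = -0.526 → ψ = 0.216
  ψ = 0.216: g = 0.0105, g' = -0.634 → ψ = 0.233
Converged at ψ = 0.233.
Compositions from xᵢ = zᵢ/(1+ψ(Kᵢ−1)), yᵢ = Kᵢxᵢ:
  A: x = 0.242, y = 0.612
  B: x = 0.758, y = 0.388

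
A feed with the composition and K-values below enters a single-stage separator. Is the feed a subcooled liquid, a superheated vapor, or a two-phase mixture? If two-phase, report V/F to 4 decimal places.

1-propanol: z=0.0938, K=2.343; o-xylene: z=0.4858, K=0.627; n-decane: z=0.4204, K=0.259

subcooled liquid

ΣzᵢKᵢ = 0.6333; Σzᵢ/Kᵢ = 2.4380.
Since ΣzᵢKᵢ < 1 the mixture is below its bubble point — single liquid phase.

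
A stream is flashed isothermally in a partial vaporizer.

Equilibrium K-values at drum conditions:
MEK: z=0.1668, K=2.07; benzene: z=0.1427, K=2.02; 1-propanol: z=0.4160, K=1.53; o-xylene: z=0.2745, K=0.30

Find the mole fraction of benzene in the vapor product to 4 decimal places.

y_benzene = 0.1726

Rachford–Rice: g(ψ) = Σ zᵢ(Kᵢ−1)/(1+ψ(Kᵢ−1)) = 0.
Feasibility: ΣzᵢKᵢ = 1.3524, Σzᵢ/Kᵢ = 1.3381 — both > 1, two phases present.
Newton–Raphson from ψ = 0.5:
  ψ = 0.5000: g = 0.09134, g' = -0.5375 → ψ = 0.6699
  ψ = 0.6699: g = -0.00869, g' = -0.6578 → ψ = 0.6567
  ψ = 0.6567: g = -0.00009, g' = -0.6442 → ψ = 0.6566
Converged at ψ = 0.6566.
Compositions from xᵢ = zᵢ/(1+ψ(Kᵢ−1)), yᵢ = Kᵢxᵢ:
  MEK: x = 0.0980, y = 0.2028
  benzene: x = 0.0855, y = 0.1726
  1-propanol: x = 0.3086, y = 0.4722
  o-xylene: x = 0.5080, y = 0.1524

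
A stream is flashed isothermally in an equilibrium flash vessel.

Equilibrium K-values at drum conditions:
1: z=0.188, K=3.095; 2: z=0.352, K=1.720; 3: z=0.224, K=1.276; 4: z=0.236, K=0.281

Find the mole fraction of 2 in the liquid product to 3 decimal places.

x_2 = 0.228

Let ψ = V/F and solve Σ zᵢ(Kᵢ−1)/(1+ψ(Kᵢ−1)) = 0.
Check two-phase: ΣzᵢKᵢ = 1.539 > 1 and Σzᵢ/Kᵢ = 1.281 > 1, so g(0) = 0.539 > 0 and g(1) = -0.281 < 0.
Newton iteration, ψ⁰ = 0.5:
  ψ = 0.500: g = 0.1681, g' = -0.606 → ψ = 0.777
  ψ = 0.777: g = -0.0215, g' = -0.833 → ψ = 0.752
  ψ = 0.752: g = -0.0006, g' = -0.791 → ψ = 0.751
Converged at ψ = 0.751.
Compositions from xᵢ = zᵢ/(1+ψ(Kᵢ−1)), yᵢ = Kᵢxᵢ:
  1: x = 0.073, y = 0.226
  2: x = 0.228, y = 0.393
  3: x = 0.186, y = 0.237
  4: x = 0.513, y = 0.144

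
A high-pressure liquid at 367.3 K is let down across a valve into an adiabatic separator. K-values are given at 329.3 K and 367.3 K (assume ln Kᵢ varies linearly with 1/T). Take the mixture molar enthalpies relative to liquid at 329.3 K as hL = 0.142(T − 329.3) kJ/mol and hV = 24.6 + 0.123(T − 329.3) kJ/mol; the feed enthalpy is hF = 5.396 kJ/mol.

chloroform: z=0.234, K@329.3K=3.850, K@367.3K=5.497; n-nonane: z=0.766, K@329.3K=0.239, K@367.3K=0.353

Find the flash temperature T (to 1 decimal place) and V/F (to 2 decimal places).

Adiabatic flash: solve Rachford–Rice at each trial T, then check hF = ψ·hV(T) + (1−ψ)·hL(T).
  T = 329.3 K: K = (3.850, 0.239), RR gives ψ = 0.039, H_out = 0.952 kJ/mol
  T = 367.3 K: K = (5.497, 0.353), RR gives ψ = 0.191, H_out = 9.965 kJ/mol
  T = 348.3 K: K = (4.645, 0.294), RR gives ψ = 0.121, H_out = 5.633 kJ/mol
  T = 338.8 K: K = (4.240, 0.266), RR gives ψ = 0.082, H_out = 3.357 kJ/mol
  T = 343.6 K: K = (4.443, 0.280), RR gives ψ = 0.102, H_out = 4.520 kJ/mol
  T = 346.0 K: K = (4.546, 0.287), RR gives ψ = 0.112, H_out = 5.092 kJ/mol
Linear interpolation between T = 346.0 (H_out = 5.092) and T = 348.3 (H_out = 5.633) on hF = 5.396 gives T ≈ 347.3 K, at which ψ = 0.12.

T = 347.3 K, V/F = 0.12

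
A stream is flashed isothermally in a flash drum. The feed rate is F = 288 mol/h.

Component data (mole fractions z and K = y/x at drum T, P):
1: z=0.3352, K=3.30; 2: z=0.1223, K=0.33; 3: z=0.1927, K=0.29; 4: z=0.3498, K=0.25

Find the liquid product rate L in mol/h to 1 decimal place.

Let β = V/F and solve Σ zᵢ(Kᵢ−1)/(1+β(Kᵢ−1)) = 0.
Check two-phase: ΣzᵢKᵢ = 1.2899 > 1 and Σzᵢ/Kᵢ = 2.5359 > 1, so g(0) = 0.2899 > 0 and g(1) = -1.5359 < 0.
Newton–Raphson from β = 0.7:
  β = 0.7000: g = -0.68325, g' = -1.7110 → β = 0.3007
  β = 0.3007: g = -0.15954, g' = -1.1909 → β = 0.1667
  β = 0.1667: g = 0.01001, g' = -1.3781 → β = 0.1740
Converged at β = 0.1740.
Then V = β·F = 0.1740·288 = 50.1 mol/h and L = F − V = 237.9 mol/h.

L = 237.9 mol/h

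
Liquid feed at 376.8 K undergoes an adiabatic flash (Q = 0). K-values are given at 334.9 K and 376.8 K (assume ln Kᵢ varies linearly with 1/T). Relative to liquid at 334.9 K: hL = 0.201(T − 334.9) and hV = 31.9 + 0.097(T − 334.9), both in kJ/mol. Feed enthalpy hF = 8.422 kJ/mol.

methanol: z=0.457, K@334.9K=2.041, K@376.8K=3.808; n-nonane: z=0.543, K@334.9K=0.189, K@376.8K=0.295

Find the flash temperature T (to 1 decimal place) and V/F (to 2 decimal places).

T = 345.7 K, V/F = 0.20

Adiabatic flash: solve Rachford–Rice at each trial T, then check hF = ψ·hV(T) + (1−ψ)·hL(T).
  T = 334.9 K: K = (2.041, 0.189), RR gives ψ = 0.042, H_out = 1.336 kJ/mol
  T = 376.8 K: K = (3.808, 0.295), RR gives ψ = 0.455, H_out = 20.950 kJ/mol
  T = 355.9 K: K = (2.842, 0.239), RR gives ψ = 0.306, H_out = 13.313 kJ/mol
  T = 345.4 K: K = (2.420, 0.213), RR gives ψ = 0.199, H_out = 8.233 kJ/mol
  T = 350.6 K: K = (2.624, 0.226), RR gives ψ = 0.256, H_out = 10.907 kJ/mol
  T = 348.0 K: K = (2.521, 0.220), RR gives ψ = 0.229, H_out = 9.616 kJ/mol
  T = 346.7 K: K = (2.470, 0.217), RR gives ψ = 0.214, H_out = 8.937 kJ/mol
Linear interpolation between T = 345.4 (H_out = 8.233) and T = 346.7 (H_out = 8.937) on hF = 8.422 gives T ≈ 345.7 K, at which ψ = 0.20.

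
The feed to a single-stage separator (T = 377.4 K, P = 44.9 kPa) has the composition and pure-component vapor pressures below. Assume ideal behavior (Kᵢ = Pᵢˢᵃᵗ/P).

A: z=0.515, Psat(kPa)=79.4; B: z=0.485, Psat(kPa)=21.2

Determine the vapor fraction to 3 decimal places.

Raoult's law: Kᵢ = Pᵢˢᵃᵗ/P = Pᵢˢᵃᵗ/44.9.
  K_A = 79.4/44.9 = 1.76837, K_B = 21.2/44.9 = 0.47216
Binary case is linear: z₁(K₁−1)(1+ψ(K₂−1)) + z₂(K₂−1)(1+ψ(K₁−1)) = 0
⇒ ψ = [z₁(K₁−1)+z₂(K₂−1)] / [−(K₁−1)(K₂−1)] = 0.1397/0.4056 = 0.344

ψ = 0.344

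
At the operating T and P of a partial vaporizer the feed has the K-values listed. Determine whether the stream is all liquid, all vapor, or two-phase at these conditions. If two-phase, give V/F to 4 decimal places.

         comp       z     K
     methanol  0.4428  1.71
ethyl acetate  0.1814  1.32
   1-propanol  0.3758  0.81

ΣzᵢKᵢ = 1.3010; Σzᵢ/Kᵢ = 0.8603.
Since Σzᵢ/Kᵢ < 1 the mixture is above its dew point — single vapor phase.

all vapor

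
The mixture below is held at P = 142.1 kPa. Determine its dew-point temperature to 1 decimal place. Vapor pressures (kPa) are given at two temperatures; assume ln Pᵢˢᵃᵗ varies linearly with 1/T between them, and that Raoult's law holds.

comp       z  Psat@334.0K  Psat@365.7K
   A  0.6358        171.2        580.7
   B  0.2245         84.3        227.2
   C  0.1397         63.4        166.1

T = 339.4 K

Dew-point temperature: Σzᵢ·P/Pᵢˢᵃᵗ(T) = 1. Interpolate ln Pᵢˢᵃᵗ = aᵢ + bᵢ/T.
  T = 334.0 K: ΣzᵢP/Pᵢˢᵃᵗ = 1.2193
  T = 365.7 K: ΣzᵢP/Pᵢˢᵃᵗ = 0.4155
  T = 349.9 K: ΣzᵢP/Pᵢˢᵃᵗ = 0.6922
  T = 341.9 K: ΣzᵢP/Pᵢˢᵃᵗ = 0.9138
  T = 337.9 K: ΣzᵢP/Pᵢˢᵃᵗ = 1.0556
  T = 339.9 K: ΣzᵢP/Pᵢˢᵃᵗ = 0.9817
Interpolating between 337.9 K and 339.9 K gives T ≈ 339.4 K.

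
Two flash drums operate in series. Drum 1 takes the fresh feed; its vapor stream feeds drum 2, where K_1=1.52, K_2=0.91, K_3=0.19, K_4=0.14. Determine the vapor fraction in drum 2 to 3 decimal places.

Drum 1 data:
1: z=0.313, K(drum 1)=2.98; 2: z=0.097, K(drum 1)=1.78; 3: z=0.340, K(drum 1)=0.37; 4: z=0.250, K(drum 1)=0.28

Drum 1:
Newton–Raphson from ψ₁ = 0.5:
  ψ₁ = 0.500: g = -0.2281, g' = -0.944 → ψ₁ = 0.258
  ψ₁ = 0.258: g = -0.0041, g' = -0.966 → ψ₁ = 0.254
Converged at ψ₁ = 0.254.
Drum-1 compositions:
  1: x = 0.208, y = 0.620
  2: x = 0.081, y = 0.144
  3: x = 0.405, y = 0.150
  4: x = 0.306, y = 0.086
Drum-2 feed = drum-1 vapor: z₂ = (0.6204, 0.1441, 0.1498, 0.0857).
Drum 2:
Rachford–Rice: g(ψ₂) = Σ zᵢ(Kᵢ−1)/(1+ψ₂(Kᵢ−1)) = 0.
Check two-phase: ΣzᵢKᵢ = 1.115 > 1 and Σzᵢ/Kᵢ = 1.967 > 1, so g(0) = 0.115 > 0 and g(1) = -0.967 < 0.
Newton iteration, ψ₂⁰ = 0.5:
  ψ₂ = 0.500: g = -0.0907, g' = -0.580 → ψ₂ = 0.343
  ψ₂ = 0.343: g = -0.0123, g' = -0.438 → ψ₂ = 0.315
Converged at ψ₂ = 0.315.
  1: x = 0.533, y = 0.810
  2: x = 0.148, y = 0.135
  3: x = 0.201, y = 0.038
  4: x = 0.117, y = 0.016

V/F (drum 2) = 0.315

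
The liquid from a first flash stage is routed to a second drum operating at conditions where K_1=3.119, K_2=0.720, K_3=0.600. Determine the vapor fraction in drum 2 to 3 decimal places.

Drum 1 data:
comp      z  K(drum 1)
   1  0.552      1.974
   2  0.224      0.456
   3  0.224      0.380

V/F (drum 2) = 0.789

Drum 1:
Let ψ₁ = V/F and solve Σ zᵢ(Kᵢ−1)/(1+ψ₁(Kᵢ−1)) = 0.
Feasibility: ΣzᵢKᵢ = 1.277, Σzᵢ/Kᵢ = 1.360 — both > 1, two phases present.
Newton–Raphson from ψ₁ = 0.53:
  ψ₁ = 0.530: g = -0.0235, g' = -0.550 → ψ₁ = 0.487
Converged at ψ₁ = 0.487.
Drum-1 compositions:
  1: x = 0.374, y = 0.739
  2: x = 0.305, y = 0.139
  3: x = 0.321, y = 0.122
Drum-2 feed = drum-1 liquid: z₂ = (0.3744, 0.3047, 0.3209).
Drum 2:
Let ψ₂ = V/F and solve Σ zᵢ(Kᵢ−1)/(1+ψ₂(Kᵢ−1)) = 0.
g(0) = ΣzᵢKᵢ − 1 = 0.580 and g(1) = 1 − Σzᵢ/Kᵢ = -0.078, so a root lies in (0, 1).
Newton–Raphson from ψ₂ = 0.43:
  ψ₂ = 0.430: g = 0.1631, g' = -0.566 → ψ₂ = 0.718
  ψ₂ = 0.718: g = 0.0277, g' = -0.403 → ψ₂ = 0.787
  ψ₂ = 0.787: g = 0.0007, g' = -0.385 → ψ₂ = 0.789
Converged at ψ₂ = 0.789.
  1: x = 0.140, y = 0.437
  2: x = 0.391, y = 0.282
  3: x = 0.469, y = 0.281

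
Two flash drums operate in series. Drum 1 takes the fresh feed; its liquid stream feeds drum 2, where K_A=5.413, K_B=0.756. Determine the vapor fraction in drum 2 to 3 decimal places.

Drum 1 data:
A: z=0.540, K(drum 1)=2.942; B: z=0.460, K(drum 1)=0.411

V/F (drum 2) = 0.780

Drum 1:
Let ψ₁ = V/F and solve Σ zᵢ(Kᵢ−1)/(1+ψ₁(Kᵢ−1)) = 0.
g(0) = ΣzᵢKᵢ − 1 = 0.778 and g(1) = 1 − Σzᵢ/Kᵢ = -0.303, so a root lies in (0, 1).
Binary case is linear: z₁(K₁−1)(1+ψ₁(K₂−1)) + z₂(K₂−1)(1+ψ₁(K₁−1)) = 0
⇒ ψ₁ = [z₁(K₁−1)+z₂(K₂−1)] / [−(K₁−1)(K₂−1)] = 0.7777/1.1438 = 0.680
Drum-1 compositions:
  A: x = 0.233, y = 0.685
  B: x = 0.767, y = 0.315
Drum-2 feed = drum-1 liquid: z₂ = (0.2327, 0.7673).
Drum 2:
Let ψ₂ = V/F and solve Σ zᵢ(Kᵢ−1)/(1+ψ₂(Kᵢ−1)) = 0.
Feasibility: ΣzᵢKᵢ = 1.840, Σzᵢ/Kᵢ = 1.058 — both > 1, two phases present.
Iterate (Newton) starting at ψ₂ = 0.41:
  ψ₂ = 0.410: g = 0.1575, g' = -0.631 → ψ₂ = 0.660
  ψ₂ = 0.660: g = 0.0394, g' = -0.361 → ψ₂ = 0.769
  ψ₂ = 0.769: g = 0.0033, g' = -0.304 → ψ₂ = 0.780
Converged at ψ₂ = 0.780.
  A: x = 0.052, y = 0.284
  B: x = 0.948, y = 0.716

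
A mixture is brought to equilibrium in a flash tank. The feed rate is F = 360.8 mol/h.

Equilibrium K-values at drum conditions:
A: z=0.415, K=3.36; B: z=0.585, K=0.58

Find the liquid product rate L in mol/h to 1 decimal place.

L = 93.7 mol/h

Let β = V/F and solve Σ zᵢ(Kᵢ−1)/(1+β(Kᵢ−1)) = 0.
g(0) = ΣzᵢKᵢ − 1 = 0.734 and g(1) = 1 − Σzᵢ/Kᵢ = -0.132, so a root lies in (0, 1).
Binary case is linear: z₁(K₁−1)(1+β(K₂−1)) + z₂(K₂−1)(1+β(K₁−1)) = 0
⇒ β = [z₁(K₁−1)+z₂(K₂−1)] / [−(K₁−1)(K₂−1)] = 0.7337/0.9912 = 0.740
Then V = β·F = 0.7402·360.8 = 267.1 mol/h and L = F − V = 93.7 mol/h.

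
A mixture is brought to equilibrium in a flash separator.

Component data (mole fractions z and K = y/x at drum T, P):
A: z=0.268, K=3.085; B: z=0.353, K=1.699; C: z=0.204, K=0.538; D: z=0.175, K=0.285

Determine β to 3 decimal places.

Material balance + equilibrium reduce to Σ zᵢ(Kᵢ−1)/(1+β(Kᵢ−1)) = 0.
g(0) = ΣzᵢKᵢ − 1 = 0.586 and g(1) = 1 − Σzᵢ/Kᵢ = -0.288, so a root lies in (0, 1).
Newton–Raphson from β = 0.64:
  β = 0.640: g = 0.0453, g' = -0.688 → β = 0.706
  β = 0.706: g = -0.0012, g' = -0.729 → β = 0.704
Converged at β = 0.704.

β = 0.704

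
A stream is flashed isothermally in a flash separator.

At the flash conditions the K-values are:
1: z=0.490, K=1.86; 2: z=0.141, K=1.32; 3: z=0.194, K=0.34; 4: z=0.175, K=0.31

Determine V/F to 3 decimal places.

V/F = 0.424

Material balance + equilibrium reduce to Σ zᵢ(Kᵢ−1)/(1+V/F(Kᵢ−1)) = 0.
Check two-phase: ΣzᵢKᵢ = 1.218 > 1 and Σzᵢ/Kᵢ = 1.505 > 1, so g(0) = 0.218 > 0 and g(1) = -0.505 < 0.
Newton iteration, V/F⁰ = 0.5:
  V/F = 0.500: g = -0.0419, g' = -0.570 → V/F = 0.427
  V/F = 0.427: g = -0.0013, g' = -0.536 → V/F = 0.424
Converged at V/F = 0.424.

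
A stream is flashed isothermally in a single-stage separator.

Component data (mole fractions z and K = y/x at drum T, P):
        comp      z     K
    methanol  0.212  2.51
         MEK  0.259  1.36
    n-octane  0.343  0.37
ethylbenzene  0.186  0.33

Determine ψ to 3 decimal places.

Let ψ = V/F and solve Σ zᵢ(Kᵢ−1)/(1+ψ(Kᵢ−1)) = 0.
Check two-phase: ΣzᵢKᵢ = 1.073 > 1 and Σzᵢ/Kᵢ = 1.766 > 1, so g(0) = 0.073 > 0 and g(1) = -0.766 < 0.
Iterate (Newton) starting at ψ = 0.62:
  ψ = 0.620: g = -0.3262, g' = -0.762 → ψ = 0.192
  ψ = 0.192: g = -0.0535, g' = -0.606 → ψ = 0.104
  ψ = 0.104: g = 0.0015, g' = -0.645 → ψ = 0.106
Converged at ψ = 0.106.

ψ = 0.106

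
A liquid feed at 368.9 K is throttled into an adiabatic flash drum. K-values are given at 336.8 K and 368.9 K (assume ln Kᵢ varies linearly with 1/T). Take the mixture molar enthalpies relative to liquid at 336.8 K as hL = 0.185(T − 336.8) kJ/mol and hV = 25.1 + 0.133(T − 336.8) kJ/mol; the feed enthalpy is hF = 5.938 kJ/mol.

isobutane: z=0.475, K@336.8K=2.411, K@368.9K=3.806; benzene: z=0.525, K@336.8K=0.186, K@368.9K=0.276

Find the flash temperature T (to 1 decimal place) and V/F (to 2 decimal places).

Adiabatic flash: solve Rachford–Rice at each trial T, then check hF = ψ·hV(T) + (1−ψ)·hL(T).
  T = 336.8 K: K = (2.411, 0.186), RR gives ψ = 0.211, H_out = 5.308 kJ/mol
  T = 368.9 K: K = (3.806, 0.276), RR gives ψ = 0.469, H_out = 16.927 kJ/mol
  T = 352.9 K: K = (3.063, 0.229), RR gives ψ = 0.361, H_out = 11.747 kJ/mol
  T = 344.9 K: K = (2.727, 0.207), RR gives ψ = 0.295, H_out = 8.778 kJ/mol
  T = 340.9 K: K = (2.568, 0.196), RR gives ψ = 0.256, H_out = 7.137 kJ/mol
  T = 338.9 K: K = (2.491, 0.191), RR gives ψ = 0.235, H_out = 6.266 kJ/mol
Linear interpolation between T = 336.8 (H_out = 5.308) and T = 338.9 (H_out = 6.266) on hF = 5.938 gives T ≈ 338.2 K, at which ψ = 0.23.

T = 338.2 K, V/F = 0.23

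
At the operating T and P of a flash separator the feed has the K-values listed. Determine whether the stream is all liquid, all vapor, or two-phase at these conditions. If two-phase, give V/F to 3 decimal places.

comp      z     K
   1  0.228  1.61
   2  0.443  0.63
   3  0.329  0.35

ΣzᵢKᵢ = 0.761; Σzᵢ/Kᵢ = 1.785.
Since ΣzᵢKᵢ < 1 the mixture is below its bubble point — single liquid phase.

all liquid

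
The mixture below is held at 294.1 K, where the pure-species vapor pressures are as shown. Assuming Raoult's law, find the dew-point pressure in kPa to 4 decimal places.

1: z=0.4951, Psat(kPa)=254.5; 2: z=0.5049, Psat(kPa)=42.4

At the dew point ψ → 1, so Σzᵢ/Kᵢ = 1 with Kᵢ = Pᵢˢᵃᵗ/P ⇒ 1/P = Σzᵢ/Pᵢˢᵃᵗ.
1/P = 0.4951/254.5 + 0.5049/42.4 = 0.0138534 ⇒ P = 72.1844 kPa

Pdew = 72.1844 kPa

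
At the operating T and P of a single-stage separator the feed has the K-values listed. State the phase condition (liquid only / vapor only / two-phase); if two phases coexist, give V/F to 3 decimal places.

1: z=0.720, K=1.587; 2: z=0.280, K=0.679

vapor only

ΣzᵢKᵢ = 1.333; Σzᵢ/Kᵢ = 0.866.
Since Σzᵢ/Kᵢ < 1 the mixture is above its dew point — single vapor phase.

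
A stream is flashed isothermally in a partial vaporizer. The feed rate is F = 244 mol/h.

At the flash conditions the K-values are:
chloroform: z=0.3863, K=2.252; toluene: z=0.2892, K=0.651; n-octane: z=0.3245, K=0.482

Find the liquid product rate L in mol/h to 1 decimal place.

Let ψ = V/F and solve Σ zᵢ(Kᵢ−1)/(1+ψ(Kᵢ−1)) = 0.
Feasibility: ΣzᵢKᵢ = 1.2146, Σzᵢ/Kᵢ = 1.2890 — both > 1, two phases present.
Iterate (Newton) starting at ψ = 0.5:
  ψ = 0.5000: g = -0.05166, g' = -0.4393 → ψ = 0.3824
  ψ = 0.3824: g = 0.00098, g' = -0.4592 → ψ = 0.3845
Converged at ψ = 0.3845.
Then V = ψ·F = 0.3845·244 = 93.8 mol/h and L = F − V = 150.2 mol/h.

L = 150.2 mol/h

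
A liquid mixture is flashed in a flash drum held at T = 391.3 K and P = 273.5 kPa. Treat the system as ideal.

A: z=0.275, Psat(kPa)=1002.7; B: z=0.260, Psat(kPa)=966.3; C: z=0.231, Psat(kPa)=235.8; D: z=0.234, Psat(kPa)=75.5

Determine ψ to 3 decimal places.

ψ = 0.812

Raoult's law: Kᵢ = Pᵢˢᵃᵗ/P = Pᵢˢᵃᵗ/273.5.
  K_A = 1002.7/273.5 = 3.66618, K_B = 966.3/273.5 = 3.53309, K_C = 235.8/273.5 = 0.86216, K_D = 75.5/273.5 = 0.27605
Rachford–Rice: g(ψ) = Σ zᵢ(Kᵢ−1)/(1+ψ(Kᵢ−1)) = 0.
Feasibility: ΣzᵢKᵢ = 2.191, Σzᵢ/Kᵢ = 1.264 — both > 1, two phases present.
Newton–Raphson from ψ = 0.5:
  ψ = 0.500: g = 0.3051, g' = -0.990 → ψ = 0.808
  ψ = 0.808: g = 0.0045, g' = -1.094 → ψ = 0.812
Converged at ψ = 0.812.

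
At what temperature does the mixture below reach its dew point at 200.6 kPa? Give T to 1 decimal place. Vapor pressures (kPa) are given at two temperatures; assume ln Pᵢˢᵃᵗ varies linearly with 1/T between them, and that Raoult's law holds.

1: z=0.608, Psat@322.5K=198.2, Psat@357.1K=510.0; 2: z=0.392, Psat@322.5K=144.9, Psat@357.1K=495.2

Dew-point temperature: Σzᵢ·P/Pᵢˢᵃᵗ(T) = 1. Interpolate ln Pᵢˢᵃᵗ = aᵢ + bᵢ/T.
  T = 322.5 K: ΣzᵢP/Pᵢˢᵃᵗ = 1.1580
  T = 357.1 K: ΣzᵢP/Pᵢˢᵃᵗ = 0.3979
  T = 339.8 K: ΣzᵢP/Pᵢˢᵃᵗ = 0.6590
  T = 331.1 K: ΣzᵢP/Pᵢˢᵃᵗ = 0.8680
  T = 326.8 K: ΣzᵢP/Pᵢˢᵃᵗ = 1.0005
  T = 329.0 K: ΣzᵢP/Pᵢˢᵃᵗ = 0.9299
Interpolating between 326.8 K and 329.0 K gives T ≈ 326.8 K.

T = 326.8 K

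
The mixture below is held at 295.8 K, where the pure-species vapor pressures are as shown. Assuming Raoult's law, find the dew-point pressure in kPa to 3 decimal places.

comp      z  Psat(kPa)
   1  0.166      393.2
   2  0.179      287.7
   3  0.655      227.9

Pdew = 255.205 kPa

At the dew point ψ → 1, so Σzᵢ/Kᵢ = 1 with Kᵢ = Pᵢˢᵃᵗ/P ⇒ 1/P = Σzᵢ/Pᵢˢᵃᵗ.
1/P = 0.166/393.2 + 0.179/287.7 + 0.655/227.9 = 0.003918 ⇒ P = 255.205 kPa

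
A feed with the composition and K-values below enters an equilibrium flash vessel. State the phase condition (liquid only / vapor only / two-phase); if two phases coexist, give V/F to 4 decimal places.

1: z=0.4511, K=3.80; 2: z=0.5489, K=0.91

ΣzᵢKᵢ = 2.2137; Σzᵢ/Kᵢ = 0.7219.
Since Σzᵢ/Kᵢ < 1 the mixture is above its dew point — single vapor phase.

vapor only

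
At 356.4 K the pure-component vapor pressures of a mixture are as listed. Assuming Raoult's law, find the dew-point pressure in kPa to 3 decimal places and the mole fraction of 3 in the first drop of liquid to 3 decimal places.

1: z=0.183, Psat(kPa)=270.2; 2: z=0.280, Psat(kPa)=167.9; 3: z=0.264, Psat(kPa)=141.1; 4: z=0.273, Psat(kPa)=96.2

Pdew = 141.768 kPa, x_3 = 0.265

At the dew point ψ → 1, so Σzᵢ/Kᵢ = 1 with Kᵢ = Pᵢˢᵃᵗ/P ⇒ 1/P = Σzᵢ/Pᵢˢᵃᵗ.
1/P = 0.183/270.2 + 0.280/167.9 + 0.264/141.1 + 0.273/96.2 = 0.007054 ⇒ P = 141.768 kPa
xᵢ = zᵢP/Pᵢˢᵃᵗ ⇒ x_3 = 0.264·141.768/141.1 = 0.265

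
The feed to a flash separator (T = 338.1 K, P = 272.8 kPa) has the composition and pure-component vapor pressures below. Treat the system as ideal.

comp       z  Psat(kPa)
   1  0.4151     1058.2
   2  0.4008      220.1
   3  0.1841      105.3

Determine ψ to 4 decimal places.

ψ = 0.8784

Raoult's law: Kᵢ = Pᵢˢᵃᵗ/P = Pᵢˢᵃᵗ/272.8.
  K_1 = 1058.2/272.8 = 3.879032, K_2 = 220.1/272.8 = 0.806818, K_3 = 105.3/272.8 = 0.385997
Rachford–Rice: g(ψ) = Σ zᵢ(Kᵢ−1)/(1+ψ(Kᵢ−1)) = 0.
Check two-phase: ΣzᵢKᵢ = 2.0046 > 1 and Σzᵢ/Kᵢ = 1.0807 > 1, so g(0) = 1.0046 > 0 and g(1) = -0.0807 < 0.
Newton–Raphson from ψ = 0.34:
  ψ = 0.3400: g = 0.37819, g' = -1.0066 → ψ = 0.7157
  ψ = 0.7157: g = 0.09898, g' = -0.6083 → ψ = 0.8784
Converged at ψ = 0.8784.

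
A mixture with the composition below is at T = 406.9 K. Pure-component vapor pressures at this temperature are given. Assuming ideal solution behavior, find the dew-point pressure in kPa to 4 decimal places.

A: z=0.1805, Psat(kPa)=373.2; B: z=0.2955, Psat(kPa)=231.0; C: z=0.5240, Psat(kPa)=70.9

Pdew = 109.2470 kPa

At the dew point ψ → 1, so Σzᵢ/Kᵢ = 1 with Kᵢ = Pᵢˢᵃᵗ/P ⇒ 1/P = Σzᵢ/Pᵢˢᵃᵗ.
1/P = 0.1805/373.2 + 0.2955/231.0 + 0.5240/70.9 = 0.0091536 ⇒ P = 109.2470 kPa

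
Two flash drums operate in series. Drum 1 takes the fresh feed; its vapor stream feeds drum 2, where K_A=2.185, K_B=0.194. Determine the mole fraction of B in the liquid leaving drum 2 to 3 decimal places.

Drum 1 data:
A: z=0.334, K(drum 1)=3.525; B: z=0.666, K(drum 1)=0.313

Drum 1:
Let ψ₁ = V/F and solve Σ zᵢ(Kᵢ−1)/(1+ψ₁(Kᵢ−1)) = 0.
Check two-phase: ΣzᵢKᵢ = 1.386 > 1 and Σzᵢ/Kᵢ = 2.223 > 1, so g(0) = 0.386 > 0 and g(1) = -1.223 < 0.
Binary case is linear: z₁(K₁−1)(1+ψ₁(K₂−1)) + z₂(K₂−1)(1+ψ₁(K₁−1)) = 0
⇒ ψ₁ = [z₁(K₁−1)+z₂(K₂−1)] / [−(K₁−1)(K₂−1)] = 0.3858/1.7347 = 0.222
Drum-1 compositions:
  A: x = 0.214, y = 0.754
  B: x = 0.786, y = 0.246
Drum-2 feed = drum-1 vapor: z₂ = (0.7539, 0.2461).
Drum 2:
Material balance + equilibrium reduce to Σ zᵢ(Kᵢ−1)/(1+ψ₂(Kᵢ−1)) = 0.
Feasibility: ΣzᵢKᵢ = 1.695, Σzᵢ/Kᵢ = 1.613 — both > 1, two phases present.
Binary case is linear: z₁(K₁−1)(1+ψ₂(K₂−1)) + z₂(K₂−1)(1+ψ₂(K₁−1)) = 0
⇒ ψ₂ = [z₁(K₁−1)+z₂(K₂−1)] / [−(K₁−1)(K₂−1)] = 0.6951/0.9551 = 0.728
  A: x = 0.405, y = 0.885
  B: x = 0.595, y = 0.115

x_B (drum 2) = 0.595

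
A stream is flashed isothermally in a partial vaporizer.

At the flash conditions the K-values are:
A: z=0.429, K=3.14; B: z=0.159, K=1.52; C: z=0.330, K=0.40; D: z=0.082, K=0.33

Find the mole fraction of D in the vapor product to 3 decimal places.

Rachford–Rice: g(ψ) = Σ zᵢ(Kᵢ−1)/(1+ψ(Kᵢ−1)) = 0.
Feasibility: ΣzᵢKᵢ = 1.748, Σzᵢ/Kᵢ = 1.315 — both > 1, two phases present.
Newton–Raphson from ψ = 0.5:
  ψ = 0.500: g = 0.1437, g' = -0.811 → ψ = 0.677
  ψ = 0.677: g = 0.0020, g' = -0.811 → ψ = 0.680
Converged at ψ = 0.680.
Compositions from xᵢ = zᵢ/(1+ψ(Kᵢ−1)), yᵢ = Kᵢxᵢ:
  A: x = 0.175, y = 0.549
  B: x = 0.117, y = 0.179
  C: x = 0.557, y = 0.223
  D: x = 0.151, y = 0.050

y_D = 0.050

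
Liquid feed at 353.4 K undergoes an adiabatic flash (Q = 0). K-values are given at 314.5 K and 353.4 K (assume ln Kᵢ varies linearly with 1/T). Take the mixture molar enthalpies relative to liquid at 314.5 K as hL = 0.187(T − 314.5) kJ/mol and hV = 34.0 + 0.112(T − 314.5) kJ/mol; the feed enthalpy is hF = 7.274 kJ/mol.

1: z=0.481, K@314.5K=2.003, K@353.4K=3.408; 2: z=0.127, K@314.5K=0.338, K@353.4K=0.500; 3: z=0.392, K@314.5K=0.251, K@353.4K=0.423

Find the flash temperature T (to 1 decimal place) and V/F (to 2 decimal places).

Adiabatic flash: solve Rachford–Rice at each trial T, then check hF = ψ·hV(T) + (1−ψ)·hL(T).
  T = 314.5 K: K = (2.003, 0.338, 0.251), RR gives ψ = 0.143, H_out = 4.873 kJ/mol
  T = 353.4 K: K = (3.408, 0.500, 0.423), RR gives ψ = 0.645, H_out = 27.310 kJ/mol
  T = 333.9 K: K = (2.652, 0.416, 0.331), RR gives ψ = 0.426, H_out = 17.508 kJ/mol
  T = 324.2 K: K = (2.314, 0.376, 0.289), RR gives ψ = 0.302, H_out = 11.868 kJ/mol
  T = 319.4 K: K = (2.157, 0.357, 0.270), RR gives ψ = 0.230, H_out = 8.642 kJ/mol
  T = 316.9 K: K = (2.078, 0.347, 0.260), RR gives ψ = 0.188, H_out = 6.791 kJ/mol
  T = 318.1 K: K = (2.115, 0.352, 0.265), RR gives ψ = 0.208, H_out = 7.696 kJ/mol
Linear interpolation between T = 316.9 (H_out = 6.791) and T = 318.1 (H_out = 7.696) on hF = 7.274 gives T ≈ 317.5 K, at which ψ = 0.20.

T = 317.5 K, V/F = 0.20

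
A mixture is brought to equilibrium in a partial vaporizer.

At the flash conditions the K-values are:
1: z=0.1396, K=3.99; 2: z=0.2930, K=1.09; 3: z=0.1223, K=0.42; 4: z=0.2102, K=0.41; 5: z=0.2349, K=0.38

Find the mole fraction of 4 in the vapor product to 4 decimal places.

Newton iteration, ψ⁰ = 0.58:
  ψ = 0.5800: g = -0.34512, g' = -0.6518 → ψ = 0.0505
  ψ = 0.0505: g = 0.03765, g' = -1.1620 → ψ = 0.0829
  ψ = 0.0829: g = 0.00223, g' = -1.0304 → ψ = 0.0851
Converged at ψ = 0.0851.
Compositions from xᵢ = zᵢ/(1+ψ(Kᵢ−1)), yᵢ = Kᵢxᵢ:
  1: x = 0.1113, y = 0.4441
  2: x = 0.2908, y = 0.3169
  3: x = 0.1286, y = 0.0540
  4: x = 0.2213, y = 0.0907
  5: x = 0.2480, y = 0.0942

y_4 = 0.0907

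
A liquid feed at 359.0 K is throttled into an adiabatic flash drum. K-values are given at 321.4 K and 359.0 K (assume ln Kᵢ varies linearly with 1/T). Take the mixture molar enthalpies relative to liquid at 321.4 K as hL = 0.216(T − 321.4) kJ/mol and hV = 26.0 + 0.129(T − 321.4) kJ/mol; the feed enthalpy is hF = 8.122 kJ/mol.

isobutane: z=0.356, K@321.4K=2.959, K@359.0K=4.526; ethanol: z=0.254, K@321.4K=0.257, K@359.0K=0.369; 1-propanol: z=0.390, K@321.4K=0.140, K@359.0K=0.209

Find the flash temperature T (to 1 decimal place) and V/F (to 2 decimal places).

Adiabatic flash: solve Rachford–Rice at each trial T, then check hF = ψ·hV(T) + (1−ψ)·hL(T).
  T = 321.4 K: K = (2.959, 0.257, 0.140), RR gives ψ = 0.108, H_out = 2.820 kJ/mol
  T = 359.0 K: K = (4.526, 0.369, 0.209), RR gives ψ = 0.305, H_out = 15.051 kJ/mol
  T = 340.2 K: K = (3.703, 0.311, 0.173), RR gives ψ = 0.222, H_out = 9.465 kJ/mol
  T = 330.8 K: K = (3.321, 0.284, 0.156), RR gives ψ = 0.171, H_out = 6.327 kJ/mol
  T = 335.5 K: K = (3.509, 0.297, 0.164), RR gives ψ = 0.197, H_out = 7.933 kJ/mol
  T = 337.9 K: K = (3.607, 0.304, 0.169), RR gives ψ = 0.210, H_out = 8.724 kJ/mol
Linear interpolation between T = 335.5 (H_out = 7.933) and T = 337.9 (H_out = 8.724) on hF = 8.122 gives T ≈ 336.1 K, at which ψ = 0.20.

T = 336.1 K, V/F = 0.20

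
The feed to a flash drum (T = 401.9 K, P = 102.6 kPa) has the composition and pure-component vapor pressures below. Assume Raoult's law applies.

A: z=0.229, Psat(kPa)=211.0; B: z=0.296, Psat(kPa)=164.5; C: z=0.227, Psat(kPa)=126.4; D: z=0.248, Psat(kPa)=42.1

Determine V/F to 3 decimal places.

V/F = 0.842

Raoult's law: Kᵢ = Pᵢˢᵃᵗ/P = Pᵢˢᵃᵗ/102.6.
  K_A = 211.0/102.6 = 2.05653, K_B = 164.5/102.6 = 1.60331, K_C = 126.4/102.6 = 1.23197, K_D = 42.1/102.6 = 0.41033
Rachford–Rice: g(V/F) = Σ zᵢ(Kᵢ−1)/(1+V/F(Kᵢ−1)) = 0.
g(0) = ΣzᵢKᵢ − 1 = 0.327 and g(1) = 1 − Σzᵢ/Kᵢ = -0.085, so a root lies in (0, 1).
Newton iteration, V/F⁰ = 0.66:
  V/F = 0.660: g = 0.0765, g' = -0.384 → V/F = 0.859
  V/F = 0.859: g = -0.0081, g' = -0.480 → V/F = 0.842
Converged at V/F = 0.842.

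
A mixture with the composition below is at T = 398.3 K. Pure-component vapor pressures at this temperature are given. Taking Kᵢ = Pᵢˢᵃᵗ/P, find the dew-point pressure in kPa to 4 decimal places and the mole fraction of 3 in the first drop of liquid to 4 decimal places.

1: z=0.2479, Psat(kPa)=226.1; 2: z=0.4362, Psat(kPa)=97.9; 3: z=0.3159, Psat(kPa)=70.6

At the dew point ψ → 1, so Σzᵢ/Kᵢ = 1 with Kᵢ = Pᵢˢᵃᵗ/P ⇒ 1/P = Σzᵢ/Pᵢˢᵃᵗ.
1/P = 0.2479/226.1 + 0.4362/97.9 + 0.3159/70.6 = 0.0100265 ⇒ P = 99.7358 kPa
xᵢ = zᵢP/Pᵢˢᵃᵗ ⇒ x_3 = 0.3159·99.7358/70.6 = 0.4463

Pdew = 99.7358 kPa, x_3 = 0.4463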